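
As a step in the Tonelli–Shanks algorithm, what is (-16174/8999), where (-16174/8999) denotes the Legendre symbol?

(-16174/8999)
  = (1824/8999)    [-16174 ≡ 1824 mod 8999]
  = (57/8999)    [8999 ≡ 7 mod 8 ⇒ (2/8999)^5 = +1]
  = (8999/57)    [QR: 57 ≡ 1 mod 4, sign kept]
  = (50/57)    [8999 ≡ 50 mod 57]
  = (25/57)    [57 ≡ 1 mod 8 ⇒ (2/57) = +1]
  = (57/25)    [QR: 25 ≡ 1 mod 4, sign kept]
  = (7/25)    [57 ≡ 7 mod 25]
  = (25/7)    [QR: 25 ≡ 1 mod 4, sign kept]
  = (4/7)    [25 ≡ 4 mod 7]
  = (1/7)    [7 ≡ 7 mod 8 ⇒ (2/7)^2 = +1]
  = 1    [(1/7) = 1]

1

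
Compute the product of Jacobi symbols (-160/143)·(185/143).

1

By multiplicativity, (-160·185/143) = (-160/143)·(185/143).
First factor (-160/143):
(-160/143)
  = (126/143)    [-160 ≡ 126 mod 143]
  = (63/143)    [143 ≡ 7 mod 8 ⇒ (2/143) = +1]
  = -(143/63)    [QR: both ≡ 3 mod 4, sign flips]
  = -(17/63)    [143 ≡ 17 mod 63]
  = -(63/17)    [QR: 17 ≡ 1 mod 4, sign kept]
  = -(12/17)    [63 ≡ 12 mod 17]
  = -(3/17)    [17 ≡ 1 mod 8 ⇒ (2/17)^2 = +1]
  = -(17/3)    [QR: 17 ≡ 1 mod 4, sign kept]
  = -(2/3)    [17 ≡ 2 mod 3]
  = (1/3)    [3 ≡ 3 mod 8 ⇒ (2/3) = -1]
  = 1    [(1/3) = 1]
Second factor (185/143):
(185/143)
  = (42/143)    [185 ≡ 42 mod 143]
  = (21/143)    [143 ≡ 7 mod 8 ⇒ (2/143) = +1]
  = (143/21)    [QR: 21 ≡ 1 mod 4, sign kept]
  = (17/21)    [143 ≡ 17 mod 21]
  = (21/17)    [QR: 17 ≡ 1 mod 4, sign kept]
  = (4/17)    [21 ≡ 4 mod 17]
  = (1/17)    [17 ≡ 1 mod 8 ⇒ (2/17)^2 = +1]
  = 1    [(1/17) = 1]
Product: (1)·(1) = 1.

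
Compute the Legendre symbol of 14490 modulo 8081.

Reduce the numerator: 14490 ≡ 6409 (mod 8081), so (14490 / 8081) = (6409 / 8081).
6409 ≡ 1 (mod 4), so quadratic reciprocity gives (6409 / 8081) = (8081 / 6409). Reduce: 8081 ≡ 1672 (mod 6409). Now have (1672 / 6409).
Factor out 2: 1672 = 2^3·209. Since 6409 ≡ 1 (mod 8), (2 / 6409) = +1, and (2 / 6409)^3 = +1. Now have (209 / 6409).
209 ≡ 1 (mod 4), so quadratic reciprocity gives (209 / 6409) = (6409 / 209). Reduce: 6409 ≡ 139 (mod 209). Now have (139 / 209).
209 ≡ 1 (mod 4), so quadratic reciprocity gives (139 / 209) = (209 / 139). Reduce: 209 ≡ 70 (mod 139). Now have (70 / 139).
Factor out 2: 70 = 2·35. Since 139 ≡ 3 (mod 8), (2 / 139) = -1. Now have -(35 / 139).
Both 35 ≡ 3 and 139 ≡ 3 (mod 4), so reciprocity gives (35 / 139) = -(139 / 35). Reduce: 139 ≡ 34 (mod 35). Now have (34 / 35).
Factor out 2: 34 = 2·17. Since 35 ≡ 3 (mod 8), (2 / 35) = -1. Now have -(17 / 35).
17 ≡ 1 (mod 4), so quadratic reciprocity gives (17 / 35) = (35 / 17). Reduce: 35 ≡ 1 (mod 17). Now have -(1 / 17).
(1 / 17) = 1. Collecting the sign factors: -1.

-1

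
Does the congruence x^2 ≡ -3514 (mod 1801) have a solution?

Pull out -1: (-3514|1801) = (-1|1801)·(3514|1801). Since 1801 ≡ 1 (mod 4), (-1|1801) = +1. Now have (3514|1801).
Reduce the numerator: 3514 ≡ 1713 (mod 1801), so (3514|1801) = (1713|1801).
1713 ≡ 1 (mod 4), so quadratic reciprocity gives (1713|1801) = (1801|1713). Reduce: 1801 ≡ 88 (mod 1713). Now have (88|1713).
Factor out 2: 88 = 2^3·11. Since 1713 ≡ 1 (mod 8), (2|1713) = +1, and (2|1713)^3 = +1. Now have (11|1713).
1713 ≡ 1 (mod 4), so quadratic reciprocity gives (11|1713) = (1713|11). Reduce: 1713 ≡ 8 (mod 11). Now have (8|11).
Factor out 2: 8 = 2^3. Since 11 ≡ 3 (mod 8), (2|11) = -1, and (2|11)^3 = -1. Now have -(1|11).
(1|11) = 1. Collecting the sign factors: -1.
The Legendre symbol is -1, so x^2 ≡ -3514 (mod 1801) has no solution.

no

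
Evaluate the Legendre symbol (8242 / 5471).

Reduce the numerator: 8242 ≡ 2771 (mod 5471), so (8242 / 5471) = (2771 / 5471).
Both 2771 ≡ 3 and 5471 ≡ 3 (mod 4), so reciprocity gives (2771 / 5471) = -(5471 / 2771). Reduce: 5471 ≡ 2700 (mod 2771). Now have -(2700 / 2771).
Factor out 2: 2700 = 2^2·675. Since 2771 ≡ 3 (mod 8), (2 / 2771) = -1, and (2 / 2771)^2 = +1. Now have -(675 / 2771).
Both 675 ≡ 3 and 2771 ≡ 3 (mod 4), so reciprocity gives (675 / 2771) = -(2771 / 675). Reduce: 2771 ≡ 71 (mod 675). Now have (71 / 675).
Both 71 ≡ 3 and 675 ≡ 3 (mod 4), so reciprocity gives (71 / 675) = -(675 / 71). Reduce: 675 ≡ 36 (mod 71). Now have -(36 / 71).
Factor out 2: 36 = 2^2·9. Since 71 ≡ 7 (mod 8), (2 / 71) = +1, and (2 / 71)^2 = +1. Now have -(9 / 71).
9 ≡ 1 (mod 4), so quadratic reciprocity gives (9 / 71) = (71 / 9). Reduce: 71 ≡ 8 (mod 9). Now have -(8 / 9).
Factor out 2: 8 = 2^3. Since 9 ≡ 1 (mod 8), (2 / 9) = +1, and (2 / 9)^3 = +1. Now have -(1 / 9).
(1 / 9) = 1. Collecting the sign factors: -1.

-1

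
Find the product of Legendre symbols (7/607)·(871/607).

-1

By multiplicativity, (7·871/607) = (7/607)·(871/607).
First factor (7/607):
Both 7 ≡ 3 and 607 ≡ 3 (mod 4), so reciprocity gives (7/607) = -(607/7). Reduce: 607 ≡ 5 (mod 7). Now have -(5/7).
5 ≡ 1 (mod 4), so quadratic reciprocity gives (5/7) = (7/5). Reduce: 7 ≡ 2 (mod 5). Now have -(2/5).
Factor out 2: 2 = 2. Since 5 ≡ 5 (mod 8), (2/5) = -1. Now have (1/5).
(1/5) = 1. Collecting the sign factors: 1.
Second factor (871/607):
Reduce the numerator: 871 ≡ 264 (mod 607), so (871/607) = (264/607).
Factor out 2: 264 = 2^3·33. Since 607 ≡ 7 (mod 8), (2/607) = +1, and (2/607)^3 = +1. Now have (33/607).
33 ≡ 1 (mod 4), so quadratic reciprocity gives (33/607) = (607/33). Reduce: 607 ≡ 13 (mod 33). Now have (13/33).
13 ≡ 1 (mod 4), so quadratic reciprocity gives (13/33) = (33/13). Reduce: 33 ≡ 7 (mod 13). Now have (7/13).
13 ≡ 1 (mod 4), so quadratic reciprocity gives (7/13) = (13/7). Reduce: 13 ≡ 6 (mod 7). Now have (6/7).
Factor out 2: 6 = 2·3. Since 7 ≡ 7 (mod 8), (2/7) = +1. Now have (3/7).
Both 3 ≡ 3 and 7 ≡ 3 (mod 4), so reciprocity gives (3/7) = -(7/3). Reduce: 7 ≡ 1 (mod 3). Now have -(1/3).
(1/3) = 1. Collecting the sign factors: -1.
Product: (1)·(-1) = -1.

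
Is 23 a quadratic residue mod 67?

Both 23 ≡ 3 and 67 ≡ 3 (mod 4), so reciprocity gives (23|67) = -(67|23). Reduce: 67 ≡ 21 (mod 23). Now have -(21|23).
21 ≡ 1 (mod 4), so quadratic reciprocity gives (21|23) = (23|21). Reduce: 23 ≡ 2 (mod 21). Now have -(2|21).
Factor out 2: 2 = 2. Since 21 ≡ 5 (mod 8), (2|21) = -1. Now have (1|21).
(1|21) = 1. Collecting the sign factors: 1.
(23|67) = 1, and 67 is prime, so 23 is a quadratic residue mod 67.

yes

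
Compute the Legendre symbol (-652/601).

-1

Pull out -1: (-652/601) = (-1/601)·(652/601). Since 601 ≡ 1 (mod 4), (-1/601) = +1. Now have (652/601).
Reduce the numerator: 652 ≡ 51 (mod 601), so (652/601) = (51/601).
601 ≡ 1 (mod 4), so quadratic reciprocity gives (51/601) = (601/51). Reduce: 601 ≡ 40 (mod 51). Now have (40/51).
Factor out 2: 40 = 2^3·5. Since 51 ≡ 3 (mod 8), (2/51) = -1, and (2/51)^3 = -1. Now have -(5/51).
5 ≡ 1 (mod 4), so quadratic reciprocity gives (5/51) = (51/5). Reduce: 51 ≡ 1 (mod 5). Now have -(1/5).
(1/5) = 1. Collecting the sign factors: -1.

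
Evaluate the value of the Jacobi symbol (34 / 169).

Factor out 2: 34 = 2·17. Since 169 ≡ 1 (mod 8), (2 / 169) = +1. Now have (17 / 169).
17 ≡ 1 (mod 4), so quadratic reciprocity gives (17 / 169) = (169 / 17). Reduce: 169 ≡ 16 (mod 17). Now have (16 / 17).
Factor out 2: 16 = 2^4. Since 17 ≡ 1 (mod 8), (2 / 17) = +1, and (2 / 17)^4 = +1. Now have (1 / 17).
(1 / 17) = 1. Collecting the sign factors: 1.

1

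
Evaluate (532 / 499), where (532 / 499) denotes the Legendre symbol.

(532 / 499)
  = (33 / 499)    [532 ≡ 33 mod 499]
  = (499 / 33)    [QR: 33 ≡ 1 mod 4, sign kept]
  = (4 / 33)    [499 ≡ 4 mod 33]
  = (1 / 33)    [33 ≡ 1 mod 8 ⇒ (2 / 33)^2 = +1]
  = 1    [(1 / 33) = 1]

1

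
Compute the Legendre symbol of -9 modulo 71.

(-9|71)
  = -(9|71)    [71 ≡ 3 mod 4 ⇒ (-1|71) = -1]
  = -(71|9)    [QR: 9 ≡ 1 mod 4, sign kept]
  = -(8|9)    [71 ≡ 8 mod 9]
  = -(1|9)    [9 ≡ 1 mod 8 ⇒ (2|9)^3 = +1]
  = -1    [(1|9) = 1]

-1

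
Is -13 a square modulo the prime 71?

yes

Reduce the numerator: -13 ≡ 58 (mod 71), so (-13/71) = (58/71).
Factor out 2: 58 = 2·29. Since 71 ≡ 7 (mod 8), (2/71) = +1. Now have (29/71).
29 ≡ 1 (mod 4), so quadratic reciprocity gives (29/71) = (71/29). Reduce: 71 ≡ 13 (mod 29). Now have (13/29).
13 ≡ 1 (mod 4), so quadratic reciprocity gives (13/29) = (29/13). Reduce: 29 ≡ 3 (mod 13). Now have (3/13).
13 ≡ 1 (mod 4), so quadratic reciprocity gives (3/13) = (13/3). Reduce: 13 ≡ 1 (mod 3). Now have (1/3).
(1/3) = 1. Collecting the sign factors: 1.
The Legendre symbol is 1, so x^2 ≡ -13 (mod 71) has solution.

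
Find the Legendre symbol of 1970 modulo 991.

1

(1970 / 991)
  = (979 / 991)    [1970 ≡ 979 mod 991]
  = -(991 / 979)    [QR: both ≡ 3 mod 4, sign flips]
  = -(12 / 979)    [991 ≡ 12 mod 979]
  = -(3 / 979)    [979 ≡ 3 mod 8 ⇒ (2 / 979)^2 = +1]
  = (979 / 3)    [QR: both ≡ 3 mod 4, sign flips]
  = (1 / 3)    [979 ≡ 1 mod 3]
  = 1    [(1 / 3) = 1]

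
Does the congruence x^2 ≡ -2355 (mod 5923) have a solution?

yes

(-2355/5923)
  = (3568/5923)    [-2355 ≡ 3568 mod 5923]
  = (223/5923)    [5923 ≡ 3 mod 8 ⇒ (2/5923)^4 = +1]
  = -(5923/223)    [QR: both ≡ 3 mod 4, sign flips]
  = -(125/223)    [5923 ≡ 125 mod 223]
  = -(223/125)    [QR: 125 ≡ 1 mod 4, sign kept]
  = -(98/125)    [223 ≡ 98 mod 125]
  = (49/125)    [125 ≡ 5 mod 8 ⇒ (2/125) = -1]
  = (125/49)    [QR: 49 ≡ 1 mod 4, sign kept]
  = (27/49)    [125 ≡ 27 mod 49]
  = (49/27)    [QR: 49 ≡ 1 mod 4, sign kept]
  = (22/27)    [49 ≡ 22 mod 27]
  = -(11/27)    [27 ≡ 3 mod 8 ⇒ (2/27) = -1]
  = (27/11)    [QR: both ≡ 3 mod 4, sign flips]
  = (5/11)    [27 ≡ 5 mod 11]
  = (11/5)    [QR: 5 ≡ 1 mod 4, sign kept]
  = (1/5)    [11 ≡ 1 mod 5]
  = 1    [(1/5) = 1]
(-2355/5923) = 1, and 5923 is prime, so -2355 is a quadratic residue mod 5923.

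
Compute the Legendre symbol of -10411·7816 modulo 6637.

1

By multiplicativity, (-10411·7816/6637) = (-10411/6637)·(7816/6637).
First factor (-10411/6637):
(-10411/6637)
  = (10411/6637)    [6637 ≡ 1 mod 4 ⇒ (-1/6637) = +1]
  = (3774/6637)    [10411 ≡ 3774 mod 6637]
  = -(1887/6637)    [6637 ≡ 5 mod 8 ⇒ (2/6637) = -1]
  = -(6637/1887)    [QR: 6637 ≡ 1 mod 4, sign kept]
  = -(976/1887)    [6637 ≡ 976 mod 1887]
  = -(61/1887)    [1887 ≡ 7 mod 8 ⇒ (2/1887)^4 = +1]
  = -(1887/61)    [QR: 61 ≡ 1 mod 4, sign kept]
  = -(57/61)    [1887 ≡ 57 mod 61]
  = -(61/57)    [QR: 57 ≡ 1 mod 4, sign kept]
  = -(4/57)    [61 ≡ 4 mod 57]
  = -(1/57)    [57 ≡ 1 mod 8 ⇒ (2/57)^2 = +1]
  = -1    [(1/57) = 1]
Second factor (7816/6637):
(7816/6637)
  = (1179/6637)    [7816 ≡ 1179 mod 6637]
  = (6637/1179)    [QR: 6637 ≡ 1 mod 4, sign kept]
  = (742/1179)    [6637 ≡ 742 mod 1179]
  = -(371/1179)    [1179 ≡ 3 mod 8 ⇒ (2/1179) = -1]
  = (1179/371)    [QR: both ≡ 3 mod 4, sign flips]
  = (66/371)    [1179 ≡ 66 mod 371]
  = -(33/371)    [371 ≡ 3 mod 8 ⇒ (2/371) = -1]
  = -(371/33)    [QR: 33 ≡ 1 mod 4, sign kept]
  = -(8/33)    [371 ≡ 8 mod 33]
  = -(1/33)    [33 ≡ 1 mod 8 ⇒ (2/33)^3 = +1]
  = -1    [(1/33) = 1]
Product: (-1)·(-1) = 1.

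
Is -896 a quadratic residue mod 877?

(-896/877)
  = (858/877)    [-896 ≡ 858 mod 877]
  = -(429/877)    [877 ≡ 5 mod 8 ⇒ (2/877) = -1]
  = -(877/429)    [QR: 429 ≡ 1 mod 4, sign kept]
  = -(19/429)    [877 ≡ 19 mod 429]
  = -(429/19)    [QR: 429 ≡ 1 mod 4, sign kept]
  = -(11/19)    [429 ≡ 11 mod 19]
  = (19/11)    [QR: both ≡ 3 mod 4, sign flips]
  = (8/11)    [19 ≡ 8 mod 11]
  = -(1/11)    [11 ≡ 3 mod 8 ⇒ (2/11)^3 = -1]
  = -1    [(1/11) = 1]
The Legendre symbol is -1, so x^2 ≡ -896 (mod 877) has no solution.

no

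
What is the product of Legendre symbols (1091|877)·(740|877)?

-1

By multiplicativity, (1091·740|877) = (1091|877)·(740|877).
First factor (1091|877):
(1091|877)
  = (214|877)    [1091 ≡ 214 mod 877]
  = -(107|877)    [877 ≡ 5 mod 8 ⇒ (2|877) = -1]
  = -(877|107)    [QR: 877 ≡ 1 mod 4, sign kept]
  = -(21|107)    [877 ≡ 21 mod 107]
  = -(107|21)    [QR: 21 ≡ 1 mod 4, sign kept]
  = -(2|21)    [107 ≡ 2 mod 21]
  = (1|21)    [21 ≡ 5 mod 8 ⇒ (2|21) = -1]
  = 1    [(1|21) = 1]
Second factor (740|877):
(740|877)
  = (185|877)    [877 ≡ 5 mod 8 ⇒ (2|877)^2 = +1]
  = (877|185)    [QR: 185 ≡ 1 mod 4, sign kept]
  = (137|185)    [877 ≡ 137 mod 185]
  = (185|137)    [QR: 137 ≡ 1 mod 4, sign kept]
  = (48|137)    [185 ≡ 48 mod 137]
  = (3|137)    [137 ≡ 1 mod 8 ⇒ (2|137)^4 = +1]
  = (137|3)    [QR: 137 ≡ 1 mod 4, sign kept]
  = (2|3)    [137 ≡ 2 mod 3]
  = -(1|3)    [3 ≡ 3 mod 8 ⇒ (2|3) = -1]
  = -1    [(1|3) = 1]
Product: (1)·(-1) = -1.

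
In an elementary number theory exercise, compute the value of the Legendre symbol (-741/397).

(-741/397)
  = (53/397)    [-741 ≡ 53 mod 397]
  = (397/53)    [QR: 53 ≡ 1 mod 4, sign kept]
  = (26/53)    [397 ≡ 26 mod 53]
  = -(13/53)    [53 ≡ 5 mod 8 ⇒ (2/53) = -1]
  = -(53/13)    [QR: 13 ≡ 1 mod 4, sign kept]
  = -(1/13)    [53 ≡ 1 mod 13]
  = -1    [(1/13) = 1]

-1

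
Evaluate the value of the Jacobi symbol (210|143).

-1

Reduce the numerator: 210 ≡ 67 (mod 143), so (210|143) = (67|143).
Both 67 ≡ 3 and 143 ≡ 3 (mod 4), so reciprocity gives (67|143) = -(143|67). Reduce: 143 ≡ 9 (mod 67). Now have -(9|67).
9 ≡ 1 (mod 4), so quadratic reciprocity gives (9|67) = (67|9). Reduce: 67 ≡ 4 (mod 9). Now have -(4|9).
Factor out 2: 4 = 2^2. Since 9 ≡ 1 (mod 8), (2|9) = +1, and (2|9)^2 = +1. Now have -(1|9).
(1|9) = 1. Collecting the sign factors: -1.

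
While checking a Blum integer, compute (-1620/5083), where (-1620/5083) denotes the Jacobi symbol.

Reduce the numerator: -1620 ≡ 3463 (mod 5083), so (-1620/5083) = (3463/5083).
Both 3463 ≡ 3 and 5083 ≡ 3 (mod 4), so reciprocity gives (3463/5083) = -(5083/3463). Reduce: 5083 ≡ 1620 (mod 3463). Now have -(1620/3463).
Factor out 2: 1620 = 2^2·405. Since 3463 ≡ 7 (mod 8), (2/3463) = +1, and (2/3463)^2 = +1. Now have -(405/3463).
405 ≡ 1 (mod 4), so quadratic reciprocity gives (405/3463) = (3463/405). Reduce: 3463 ≡ 223 (mod 405). Now have -(223/405).
405 ≡ 1 (mod 4), so quadratic reciprocity gives (223/405) = (405/223). Reduce: 405 ≡ 182 (mod 223). Now have -(182/223).
Factor out 2: 182 = 2·91. Since 223 ≡ 7 (mod 8), (2/223) = +1. Now have -(91/223).
Both 91 ≡ 3 and 223 ≡ 3 (mod 4), so reciprocity gives (91/223) = -(223/91). Reduce: 223 ≡ 41 (mod 91). Now have (41/91).
41 ≡ 1 (mod 4), so quadratic reciprocity gives (41/91) = (91/41). Reduce: 91 ≡ 9 (mod 41). Now have (9/41).
9 ≡ 1 (mod 4), so quadratic reciprocity gives (9/41) = (41/9). Reduce: 41 ≡ 5 (mod 9). Now have (5/9).
5 ≡ 1 (mod 4), so quadratic reciprocity gives (5/9) = (9/5). Reduce: 9 ≡ 4 (mod 5). Now have (4/5).
Factor out 2: 4 = 2^2. Since 5 ≡ 5 (mod 8), (2/5) = -1, and (2/5)^2 = +1. Now have (1/5).
(1/5) = 1. Collecting the sign factors: 1.

1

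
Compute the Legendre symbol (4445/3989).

-1

Reduce the numerator: 4445 ≡ 456 (mod 3989), so (4445/3989) = (456/3989).
Factor out 2: 456 = 2^3·57. Since 3989 ≡ 5 (mod 8), (2/3989) = -1, and (2/3989)^3 = -1. Now have -(57/3989).
57 ≡ 1 (mod 4), so quadratic reciprocity gives (57/3989) = (3989/57). Reduce: 3989 ≡ 56 (mod 57). Now have -(56/57).
Factor out 2: 56 = 2^3·7. Since 57 ≡ 1 (mod 8), (2/57) = +1, and (2/57)^3 = +1. Now have -(7/57).
57 ≡ 1 (mod 4), so quadratic reciprocity gives (7/57) = (57/7). Reduce: 57 ≡ 1 (mod 7). Now have -(1/7).
(1/7) = 1. Collecting the sign factors: -1.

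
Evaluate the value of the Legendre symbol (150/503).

1

Factor out 2: 150 = 2·75. Since 503 ≡ 7 (mod 8), (2/503) = +1. Now have (75/503).
Both 75 ≡ 3 and 503 ≡ 3 (mod 4), so reciprocity gives (75/503) = -(503/75). Reduce: 503 ≡ 53 (mod 75). Now have -(53/75).
53 ≡ 1 (mod 4), so quadratic reciprocity gives (53/75) = (75/53). Reduce: 75 ≡ 22 (mod 53). Now have -(22/53).
Factor out 2: 22 = 2·11. Since 53 ≡ 5 (mod 8), (2/53) = -1. Now have (11/53).
53 ≡ 1 (mod 4), so quadratic reciprocity gives (11/53) = (53/11). Reduce: 53 ≡ 9 (mod 11). Now have (9/11).
9 ≡ 1 (mod 4), so quadratic reciprocity gives (9/11) = (11/9). Reduce: 11 ≡ 2 (mod 9). Now have (2/9).
Factor out 2: 2 = 2. Since 9 ≡ 1 (mod 8), (2/9) = +1. Now have (1/9).
(1/9) = 1. Collecting the sign factors: 1.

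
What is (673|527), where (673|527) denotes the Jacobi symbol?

1

Reduce the numerator: 673 ≡ 146 (mod 527), so (673|527) = (146|527).
Factor out 2: 146 = 2·73. Since 527 ≡ 7 (mod 8), (2|527) = +1. Now have (73|527).
73 ≡ 1 (mod 4), so quadratic reciprocity gives (73|527) = (527|73). Reduce: 527 ≡ 16 (mod 73). Now have (16|73).
Factor out 2: 16 = 2^4. Since 73 ≡ 1 (mod 8), (2|73) = +1, and (2|73)^4 = +1. Now have (1|73).
(1|73) = 1. Collecting the sign factors: 1.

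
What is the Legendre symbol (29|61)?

29 ≡ 1 (mod 4), so quadratic reciprocity gives (29|61) = (61|29). Reduce: 61 ≡ 3 (mod 29). Now have (3|29).
29 ≡ 1 (mod 4), so quadratic reciprocity gives (3|29) = (29|3). Reduce: 29 ≡ 2 (mod 3). Now have (2|3).
Factor out 2: 2 = 2. Since 3 ≡ 3 (mod 8), (2|3) = -1. Now have -(1|3).
(1|3) = 1. Collecting the sign factors: -1.

-1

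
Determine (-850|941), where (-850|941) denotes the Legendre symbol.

Reduce the numerator: -850 ≡ 91 (mod 941), so (-850|941) = (91|941).
941 ≡ 1 (mod 4), so quadratic reciprocity gives (91|941) = (941|91). Reduce: 941 ≡ 31 (mod 91). Now have (31|91).
Both 31 ≡ 3 and 91 ≡ 3 (mod 4), so reciprocity gives (31|91) = -(91|31). Reduce: 91 ≡ 29 (mod 31). Now have -(29|31).
29 ≡ 1 (mod 4), so quadratic reciprocity gives (29|31) = (31|29). Reduce: 31 ≡ 2 (mod 29). Now have -(2|29).
Factor out 2: 2 = 2. Since 29 ≡ 5 (mod 8), (2|29) = -1. Now have (1|29).
(1|29) = 1. Collecting the sign factors: 1.

1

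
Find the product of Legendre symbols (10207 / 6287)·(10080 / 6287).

By multiplicativity, (10207·10080 / 6287) = (10207 / 6287)·(10080 / 6287).
First factor (10207 / 6287):
(10207 / 6287)
  = (3920 / 6287)    [10207 ≡ 3920 mod 6287]
  = (245 / 6287)    [6287 ≡ 7 mod 8 ⇒ (2 / 6287)^4 = +1]
  = (6287 / 245)    [QR: 245 ≡ 1 mod 4, sign kept]
  = (162 / 245)    [6287 ≡ 162 mod 245]
  = -(81 / 245)    [245 ≡ 5 mod 8 ⇒ (2 / 245) = -1]
  = -(245 / 81)    [QR: 81 ≡ 1 mod 4, sign kept]
  = -(2 / 81)    [245 ≡ 2 mod 81]
  = -(1 / 81)    [81 ≡ 1 mod 8 ⇒ (2 / 81) = +1]
  = -1    [(1 / 81) = 1]
Second factor (10080 / 6287):
(10080 / 6287)
  = (3793 / 6287)    [10080 ≡ 3793 mod 6287]
  = (6287 / 3793)    [QR: 3793 ≡ 1 mod 4, sign kept]
  = (2494 / 3793)    [6287 ≡ 2494 mod 3793]
  = (1247 / 3793)    [3793 ≡ 1 mod 8 ⇒ (2 / 3793) = +1]
  = (3793 / 1247)    [QR: 3793 ≡ 1 mod 4, sign kept]
  = (52 / 1247)    [3793 ≡ 52 mod 1247]
  = (13 / 1247)    [1247 ≡ 7 mod 8 ⇒ (2 / 1247)^2 = +1]
  = (1247 / 13)    [QR: 13 ≡ 1 mod 4, sign kept]
  = (12 / 13)    [1247 ≡ 12 mod 13]
  = (3 / 13)    [13 ≡ 5 mod 8 ⇒ (2 / 13)^2 = +1]
  = (13 / 3)    [QR: 13 ≡ 1 mod 4, sign kept]
  = (1 / 3)    [13 ≡ 1 mod 3]
  = 1    [(1 / 3) = 1]
Product: (-1)·(1) = -1.

-1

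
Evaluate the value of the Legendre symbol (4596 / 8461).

-1

(4596 / 8461)
  = (1149 / 8461)    [8461 ≡ 5 mod 8 ⇒ (2 / 8461)^2 = +1]
  = (8461 / 1149)    [QR: 1149 ≡ 1 mod 4, sign kept]
  = (418 / 1149)    [8461 ≡ 418 mod 1149]
  = -(209 / 1149)    [1149 ≡ 5 mod 8 ⇒ (2 / 1149) = -1]
  = -(1149 / 209)    [QR: 209 ≡ 1 mod 4, sign kept]
  = -(104 / 209)    [1149 ≡ 104 mod 209]
  = -(13 / 209)    [209 ≡ 1 mod 8 ⇒ (2 / 209)^3 = +1]
  = -(209 / 13)    [QR: 13 ≡ 1 mod 4, sign kept]
  = -(1 / 13)    [209 ≡ 1 mod 13]
  = -1    [(1 / 13) = 1]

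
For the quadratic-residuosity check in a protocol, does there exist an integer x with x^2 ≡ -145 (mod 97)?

(-145/97)
  = (49/97)    [-145 ≡ 49 mod 97]
  = (97/49)    [QR: 49 ≡ 1 mod 4, sign kept]
  = (48/49)    [97 ≡ 48 mod 49]
  = (3/49)    [49 ≡ 1 mod 8 ⇒ (2/49)^4 = +1]
  = (49/3)    [QR: 49 ≡ 1 mod 4, sign kept]
  = (1/3)    [49 ≡ 1 mod 3]
  = 1    [(1/3) = 1]
The Legendre symbol is 1, so x^2 ≡ -145 (mod 97) has solution.

yes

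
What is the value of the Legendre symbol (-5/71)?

-1

Reduce the numerator: -5 ≡ 66 (mod 71), so (-5/71) = (66/71).
Factor out 2: 66 = 2·33. Since 71 ≡ 7 (mod 8), (2/71) = +1. Now have (33/71).
33 ≡ 1 (mod 4), so quadratic reciprocity gives (33/71) = (71/33). Reduce: 71 ≡ 5 (mod 33). Now have (5/33).
5 ≡ 1 (mod 4), so quadratic reciprocity gives (5/33) = (33/5). Reduce: 33 ≡ 3 (mod 5). Now have (3/5).
5 ≡ 1 (mod 4), so quadratic reciprocity gives (3/5) = (5/3). Reduce: 5 ≡ 2 (mod 3). Now have (2/3).
Factor out 2: 2 = 2. Since 3 ≡ 3 (mod 8), (2/3) = -1. Now have -(1/3).
(1/3) = 1. Collecting the sign factors: -1.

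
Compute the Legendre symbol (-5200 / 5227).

Reduce the numerator: -5200 ≡ 27 (mod 5227), so (-5200 / 5227) = (27 / 5227).
Both 27 ≡ 3 and 5227 ≡ 3 (mod 4), so reciprocity gives (27 / 5227) = -(5227 / 27). Reduce: 5227 ≡ 16 (mod 27). Now have -(16 / 27).
Factor out 2: 16 = 2^4. Since 27 ≡ 3 (mod 8), (2 / 27) = -1, and (2 / 27)^4 = +1. Now have -(1 / 27).
(1 / 27) = 1. Collecting the sign factors: -1.

-1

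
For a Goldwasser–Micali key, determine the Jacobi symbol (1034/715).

0

(1034/715)
  = (319/715)    [1034 ≡ 319 mod 715]
  = -(715/319)    [QR: both ≡ 3 mod 4, sign flips]
  = -(77/319)    [715 ≡ 77 mod 319]
  = -(319/77)    [QR: 77 ≡ 1 mod 4, sign kept]
  = -(11/77)    [319 ≡ 11 mod 77]
  = -(77/11)    [QR: 77 ≡ 1 mod 4, sign kept]
  = -(0/11)    [77 ≡ 0 mod 11]
  = 0    [numerator 0, gcd > 1]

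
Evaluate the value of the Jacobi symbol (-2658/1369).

Reduce the numerator: -2658 ≡ 80 (mod 1369), so (-2658/1369) = (80/1369).
Factor out 2: 80 = 2^4·5. Since 1369 ≡ 1 (mod 8), (2/1369) = +1, and (2/1369)^4 = +1. Now have (5/1369).
5 ≡ 1 (mod 4), so quadratic reciprocity gives (5/1369) = (1369/5). Reduce: 1369 ≡ 4 (mod 5). Now have (4/5).
Factor out 2: 4 = 2^2. Since 5 ≡ 5 (mod 8), (2/5) = -1, and (2/5)^2 = +1. Now have (1/5).
(1/5) = 1. Collecting the sign factors: 1.

1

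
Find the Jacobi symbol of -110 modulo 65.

(-110/65)
  = (20/65)    [-110 ≡ 20 mod 65]
  = (5/65)    [65 ≡ 1 mod 8 ⇒ (2/65)^2 = +1]
  = (65/5)    [QR: 5 ≡ 1 mod 4, sign kept]
  = (0/5)    [65 ≡ 0 mod 5]
  = 0    [numerator 0, gcd > 1]

0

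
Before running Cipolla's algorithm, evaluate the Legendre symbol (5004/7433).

1

(5004/7433)
  = (1251/7433)    [7433 ≡ 1 mod 8 ⇒ (2/7433)^2 = +1]
  = (7433/1251)    [QR: 7433 ≡ 1 mod 4, sign kept]
  = (1178/1251)    [7433 ≡ 1178 mod 1251]
  = -(589/1251)    [1251 ≡ 3 mod 8 ⇒ (2/1251) = -1]
  = -(1251/589)    [QR: 589 ≡ 1 mod 4, sign kept]
  = -(73/589)    [1251 ≡ 73 mod 589]
  = -(589/73)    [QR: 73 ≡ 1 mod 4, sign kept]
  = -(5/73)    [589 ≡ 5 mod 73]
  = -(73/5)    [QR: 5 ≡ 1 mod 4, sign kept]
  = -(3/5)    [73 ≡ 3 mod 5]
  = -(5/3)    [QR: 5 ≡ 1 mod 4, sign kept]
  = -(2/3)    [5 ≡ 2 mod 3]
  = (1/3)    [3 ≡ 3 mod 8 ⇒ (2/3) = -1]
  = 1    [(1/3) = 1]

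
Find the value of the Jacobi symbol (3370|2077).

(3370|2077)
  = (1293|2077)    [3370 ≡ 1293 mod 2077]
  = (2077|1293)    [QR: 1293 ≡ 1 mod 4, sign kept]
  = (784|1293)    [2077 ≡ 784 mod 1293]
  = (49|1293)    [1293 ≡ 5 mod 8 ⇒ (2|1293)^4 = +1]
  = (1293|49)    [QR: 49 ≡ 1 mod 4, sign kept]
  = (19|49)    [1293 ≡ 19 mod 49]
  = (49|19)    [QR: 49 ≡ 1 mod 4, sign kept]
  = (11|19)    [49 ≡ 11 mod 19]
  = -(19|11)    [QR: both ≡ 3 mod 4, sign flips]
  = -(8|11)    [19 ≡ 8 mod 11]
  = (1|11)    [11 ≡ 3 mod 8 ⇒ (2|11)^3 = -1]
  = 1    [(1|11) = 1]

1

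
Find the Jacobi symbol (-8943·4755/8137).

1

By multiplicativity, (-8943·4755/8137) = (-8943/8137)·(4755/8137).
First factor (-8943/8137):
Reduce the numerator: -8943 ≡ 7331 (mod 8137), so (-8943/8137) = (7331/8137).
8137 ≡ 1 (mod 4), so quadratic reciprocity gives (7331/8137) = (8137/7331). Reduce: 8137 ≡ 806 (mod 7331). Now have (806/7331).
Factor out 2: 806 = 2·403. Since 7331 ≡ 3 (mod 8), (2/7331) = -1. Now have -(403/7331).
Both 403 ≡ 3 and 7331 ≡ 3 (mod 4), so reciprocity gives (403/7331) = -(7331/403). Reduce: 7331 ≡ 77 (mod 403). Now have (77/403).
77 ≡ 1 (mod 4), so quadratic reciprocity gives (77/403) = (403/77). Reduce: 403 ≡ 18 (mod 77). Now have (18/77).
Factor out 2: 18 = 2·9. Since 77 ≡ 5 (mod 8), (2/77) = -1. Now have -(9/77).
9 ≡ 1 (mod 4), so quadratic reciprocity gives (9/77) = (77/9). Reduce: 77 ≡ 5 (mod 9). Now have -(5/9).
5 ≡ 1 (mod 4), so quadratic reciprocity gives (5/9) = (9/5). Reduce: 9 ≡ 4 (mod 5). Now have -(4/5).
Factor out 2: 4 = 2^2. Since 5 ≡ 5 (mod 8), (2/5) = -1, and (2/5)^2 = +1. Now have -(1/5).
(1/5) = 1. Collecting the sign factors: -1.
Second factor (4755/8137):
8137 ≡ 1 (mod 4), so quadratic reciprocity gives (4755/8137) = (8137/4755). Reduce: 8137 ≡ 3382 (mod 4755). Now have (3382/4755).
Factor out 2: 3382 = 2·1691. Since 4755 ≡ 3 (mod 8), (2/4755) = -1. Now have -(1691/4755).
Both 1691 ≡ 3 and 4755 ≡ 3 (mod 4), so reciprocity gives (1691/4755) = -(4755/1691). Reduce: 4755 ≡ 1373 (mod 1691). Now have (1373/1691).
1373 ≡ 1 (mod 4), so quadratic reciprocity gives (1373/1691) = (1691/1373). Reduce: 1691 ≡ 318 (mod 1373). Now have (318/1373).
Factor out 2: 318 = 2·159. Since 1373 ≡ 5 (mod 8), (2/1373) = -1. Now have -(159/1373).
1373 ≡ 1 (mod 4), so quadratic reciprocity gives (159/1373) = (1373/159). Reduce: 1373 ≡ 101 (mod 159). Now have -(101/159).
101 ≡ 1 (mod 4), so quadratic reciprocity gives (101/159) = (159/101). Reduce: 159 ≡ 58 (mod 101). Now have -(58/101).
Factor out 2: 58 = 2·29. Since 101 ≡ 5 (mod 8), (2/101) = -1. Now have (29/101).
29 ≡ 1 (mod 4), so quadratic reciprocity gives (29/101) = (101/29). Reduce: 101 ≡ 14 (mod 29). Now have (14/29).
Factor out 2: 14 = 2·7. Since 29 ≡ 5 (mod 8), (2/29) = -1. Now have -(7/29).
29 ≡ 1 (mod 4), so quadratic reciprocity gives (7/29) = (29/7). Reduce: 29 ≡ 1 (mod 7). Now have -(1/7).
(1/7) = 1. Collecting the sign factors: -1.
Product: (-1)·(-1) = 1.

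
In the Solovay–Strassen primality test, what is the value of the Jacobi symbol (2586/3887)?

-1

(2586/3887)
  = (1293/3887)    [3887 ≡ 7 mod 8 ⇒ (2/3887) = +1]
  = (3887/1293)    [QR: 1293 ≡ 1 mod 4, sign kept]
  = (8/1293)    [3887 ≡ 8 mod 1293]
  = -(1/1293)    [1293 ≡ 5 mod 8 ⇒ (2/1293)^3 = -1]
  = -1    [(1/1293) = 1]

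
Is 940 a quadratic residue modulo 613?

no

(940|613)
  = (327|613)    [940 ≡ 327 mod 613]
  = (613|327)    [QR: 613 ≡ 1 mod 4, sign kept]
  = (286|327)    [613 ≡ 286 mod 327]
  = (143|327)    [327 ≡ 7 mod 8 ⇒ (2|327) = +1]
  = -(327|143)    [QR: both ≡ 3 mod 4, sign flips]
  = -(41|143)    [327 ≡ 41 mod 143]
  = -(143|41)    [QR: 41 ≡ 1 mod 4, sign kept]
  = -(20|41)    [143 ≡ 20 mod 41]
  = -(5|41)    [41 ≡ 1 mod 8 ⇒ (2|41)^2 = +1]
  = -(41|5)    [QR: 5 ≡ 1 mod 4, sign kept]
  = -(1|5)    [41 ≡ 1 mod 5]
  = -1    [(1|5) = 1]
(940|613) = -1, and 613 is prime, so 940 is not a quadratic residue mod 613.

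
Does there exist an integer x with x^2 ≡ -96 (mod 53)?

yes

(-96/53)
  = (96/53)    [53 ≡ 1 mod 4 ⇒ (-1/53) = +1]
  = (43/53)    [96 ≡ 43 mod 53]
  = (53/43)    [QR: 53 ≡ 1 mod 4, sign kept]
  = (10/43)    [53 ≡ 10 mod 43]
  = -(5/43)    [43 ≡ 3 mod 8 ⇒ (2/43) = -1]
  = -(43/5)    [QR: 5 ≡ 1 mod 4, sign kept]
  = -(3/5)    [43 ≡ 3 mod 5]
  = -(5/3)    [QR: 5 ≡ 1 mod 4, sign kept]
  = -(2/3)    [5 ≡ 2 mod 3]
  = (1/3)    [3 ≡ 3 mod 8 ⇒ (2/3) = -1]
  = 1    [(1/3) = 1]
The Legendre symbol is 1, so x^2 ≡ -96 (mod 53) has solution.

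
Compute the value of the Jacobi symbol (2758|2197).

-1

Reduce the numerator: 2758 ≡ 561 (mod 2197), so (2758|2197) = (561|2197).
561 ≡ 1 (mod 4), so quadratic reciprocity gives (561|2197) = (2197|561). Reduce: 2197 ≡ 514 (mod 561). Now have (514|561).
Factor out 2: 514 = 2·257. Since 561 ≡ 1 (mod 8), (2|561) = +1. Now have (257|561).
257 ≡ 1 (mod 4), so quadratic reciprocity gives (257|561) = (561|257). Reduce: 561 ≡ 47 (mod 257). Now have (47|257).
257 ≡ 1 (mod 4), so quadratic reciprocity gives (47|257) = (257|47). Reduce: 257 ≡ 22 (mod 47). Now have (22|47).
Factor out 2: 22 = 2·11. Since 47 ≡ 7 (mod 8), (2|47) = +1. Now have (11|47).
Both 11 ≡ 3 and 47 ≡ 3 (mod 4), so reciprocity gives (11|47) = -(47|11). Reduce: 47 ≡ 3 (mod 11). Now have -(3|11).
Both 3 ≡ 3 and 11 ≡ 3 (mod 4), so reciprocity gives (3|11) = -(11|3). Reduce: 11 ≡ 2 (mod 3). Now have (2|3).
Factor out 2: 2 = 2. Since 3 ≡ 3 (mod 8), (2|3) = -1. Now have -(1|3).
(1|3) = 1. Collecting the sign factors: -1.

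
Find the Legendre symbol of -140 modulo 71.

(-140/71)
  = (2/71)    [-140 ≡ 2 mod 71]
  = (1/71)    [71 ≡ 7 mod 8 ⇒ (2/71) = +1]
  = 1    [(1/71) = 1]

1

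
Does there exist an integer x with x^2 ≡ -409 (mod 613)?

(-409/613)
  = (204/613)    [-409 ≡ 204 mod 613]
  = (51/613)    [613 ≡ 5 mod 8 ⇒ (2/613)^2 = +1]
  = (613/51)    [QR: 613 ≡ 1 mod 4, sign kept]
  = (1/51)    [613 ≡ 1 mod 51]
  = 1    [(1/51) = 1]
(-409/613) = 1, and 613 is prime, so -409 is a quadratic residue mod 613.

yes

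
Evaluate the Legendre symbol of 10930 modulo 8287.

1

(10930/8287)
  = (2643/8287)    [10930 ≡ 2643 mod 8287]
  = -(8287/2643)    [QR: both ≡ 3 mod 4, sign flips]
  = -(358/2643)    [8287 ≡ 358 mod 2643]
  = (179/2643)    [2643 ≡ 3 mod 8 ⇒ (2/2643) = -1]
  = -(2643/179)    [QR: both ≡ 3 mod 4, sign flips]
  = -(137/179)    [2643 ≡ 137 mod 179]
  = -(179/137)    [QR: 137 ≡ 1 mod 4, sign kept]
  = -(42/137)    [179 ≡ 42 mod 137]
  = -(21/137)    [137 ≡ 1 mod 8 ⇒ (2/137) = +1]
  = -(137/21)    [QR: 21 ≡ 1 mod 4, sign kept]
  = -(11/21)    [137 ≡ 11 mod 21]
  = -(21/11)    [QR: 21 ≡ 1 mod 4, sign kept]
  = -(10/11)    [21 ≡ 10 mod 11]
  = (5/11)    [11 ≡ 3 mod 8 ⇒ (2/11) = -1]
  = (11/5)    [QR: 5 ≡ 1 mod 4, sign kept]
  = (1/5)    [11 ≡ 1 mod 5]
  = 1    [(1/5) = 1]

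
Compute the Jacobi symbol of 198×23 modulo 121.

0

By multiplicativity, (198·23/121) = (198/121)·(23/121).
First factor (198/121):
Reduce the numerator: 198 ≡ 77 (mod 121), so (198/121) = (77/121).
77 ≡ 1 (mod 4), so quadratic reciprocity gives (77/121) = (121/77). Reduce: 121 ≡ 44 (mod 77). Now have (44/77).
Factor out 2: 44 = 2^2·11. Since 77 ≡ 5 (mod 8), (2/77) = -1, and (2/77)^2 = +1. Now have (11/77).
77 ≡ 1 (mod 4), so quadratic reciprocity gives (11/77) = (77/11). Reduce: 77 ≡ 0 (mod 11). Now have (0/11).
The numerator is now 0 with denominator 11 > 1: the symbol is 0.
Second factor (23/121):
121 ≡ 1 (mod 4), so quadratic reciprocity gives (23/121) = (121/23). Reduce: 121 ≡ 6 (mod 23). Now have (6/23).
Factor out 2: 6 = 2·3. Since 23 ≡ 7 (mod 8), (2/23) = +1. Now have (3/23).
Both 3 ≡ 3 and 23 ≡ 3 (mod 4), so reciprocity gives (3/23) = -(23/3). Reduce: 23 ≡ 2 (mod 3). Now have -(2/3).
Factor out 2: 2 = 2. Since 3 ≡ 3 (mod 8), (2/3) = -1. Now have (1/3).
(1/3) = 1. Collecting the sign factors: 1.
Product: (0)·(1) = 0.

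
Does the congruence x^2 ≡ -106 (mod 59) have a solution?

Pull out -1: (-106/59) = (-1/59)·(106/59). Since 59 ≡ 3 (mod 4), (-1/59) = -1. Now have -(106/59).
Reduce the numerator: 106 ≡ 47 (mod 59), so (106/59) = (47/59).
Both 47 ≡ 3 and 59 ≡ 3 (mod 4), so reciprocity gives (47/59) = -(59/47). Reduce: 59 ≡ 12 (mod 47). Now have (12/47).
Factor out 2: 12 = 2^2·3. Since 47 ≡ 7 (mod 8), (2/47) = +1, and (2/47)^2 = +1. Now have (3/47).
Both 3 ≡ 3 and 47 ≡ 3 (mod 4), so reciprocity gives (3/47) = -(47/3). Reduce: 47 ≡ 2 (mod 3). Now have -(2/3).
Factor out 2: 2 = 2. Since 3 ≡ 3 (mod 8), (2/3) = -1. Now have (1/3).
(1/3) = 1. Collecting the sign factors: 1.
The Legendre symbol is 1, so x^2 ≡ -106 (mod 59) has solution.

yes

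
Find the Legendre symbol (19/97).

(19/97)
  = (97/19)    [QR: 97 ≡ 1 mod 4, sign kept]
  = (2/19)    [97 ≡ 2 mod 19]
  = -(1/19)    [19 ≡ 3 mod 8 ⇒ (2/19) = -1]
  = -1    [(1/19) = 1]

-1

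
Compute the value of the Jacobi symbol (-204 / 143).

1

(-204 / 143)
  = -(204 / 143)    [143 ≡ 3 mod 4 ⇒ (-1 / 143) = -1]
  = -(61 / 143)    [204 ≡ 61 mod 143]
  = -(143 / 61)    [QR: 61 ≡ 1 mod 4, sign kept]
  = -(21 / 61)    [143 ≡ 21 mod 61]
  = -(61 / 21)    [QR: 21 ≡ 1 mod 4, sign kept]
  = -(19 / 21)    [61 ≡ 19 mod 21]
  = -(21 / 19)    [QR: 21 ≡ 1 mod 4, sign kept]
  = -(2 / 19)    [21 ≡ 2 mod 19]
  = (1 / 19)    [19 ≡ 3 mod 8 ⇒ (2 / 19) = -1]
  = 1    [(1 / 19) = 1]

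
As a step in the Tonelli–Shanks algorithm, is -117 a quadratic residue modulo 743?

yes

(-117/743)
  = -(117/743)    [743 ≡ 3 mod 4 ⇒ (-1/743) = -1]
  = -(743/117)    [QR: 117 ≡ 1 mod 4, sign kept]
  = -(41/117)    [743 ≡ 41 mod 117]
  = -(117/41)    [QR: 41 ≡ 1 mod 4, sign kept]
  = -(35/41)    [117 ≡ 35 mod 41]
  = -(41/35)    [QR: 41 ≡ 1 mod 4, sign kept]
  = -(6/35)    [41 ≡ 6 mod 35]
  = (3/35)    [35 ≡ 3 mod 8 ⇒ (2/35) = -1]
  = -(35/3)    [QR: both ≡ 3 mod 4, sign flips]
  = -(2/3)    [35 ≡ 2 mod 3]
  = (1/3)    [3 ≡ 3 mod 8 ⇒ (2/3) = -1]
  = 1    [(1/3) = 1]
The Legendre symbol is 1, so x^2 ≡ -117 (mod 743) has solution.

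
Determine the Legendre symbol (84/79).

1

Reduce the numerator: 84 ≡ 5 (mod 79), so (84/79) = (5/79).
5 ≡ 1 (mod 4), so quadratic reciprocity gives (5/79) = (79/5). Reduce: 79 ≡ 4 (mod 5). Now have (4/5).
Factor out 2: 4 = 2^2. Since 5 ≡ 5 (mod 8), (2/5) = -1, and (2/5)^2 = +1. Now have (1/5).
(1/5) = 1. Collecting the sign factors: 1.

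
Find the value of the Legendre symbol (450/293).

-1

Reduce the numerator: 450 ≡ 157 (mod 293), so (450/293) = (157/293).
157 ≡ 1 (mod 4), so quadratic reciprocity gives (157/293) = (293/157). Reduce: 293 ≡ 136 (mod 157). Now have (136/157).
Factor out 2: 136 = 2^3·17. Since 157 ≡ 5 (mod 8), (2/157) = -1, and (2/157)^3 = -1. Now have -(17/157).
17 ≡ 1 (mod 4), so quadratic reciprocity gives (17/157) = (157/17). Reduce: 157 ≡ 4 (mod 17). Now have -(4/17).
Factor out 2: 4 = 2^2. Since 17 ≡ 1 (mod 8), (2/17) = +1, and (2/17)^2 = +1. Now have -(1/17).
(1/17) = 1. Collecting the sign factors: -1.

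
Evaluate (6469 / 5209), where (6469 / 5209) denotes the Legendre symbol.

1

(6469 / 5209)
  = (1260 / 5209)    [6469 ≡ 1260 mod 5209]
  = (315 / 5209)    [5209 ≡ 1 mod 8 ⇒ (2 / 5209)^2 = +1]
  = (5209 / 315)    [QR: 5209 ≡ 1 mod 4, sign kept]
  = (169 / 315)    [5209 ≡ 169 mod 315]
  = (315 / 169)    [QR: 169 ≡ 1 mod 4, sign kept]
  = (146 / 169)    [315 ≡ 146 mod 169]
  = (73 / 169)    [169 ≡ 1 mod 8 ⇒ (2 / 169) = +1]
  = (169 / 73)    [QR: 73 ≡ 1 mod 4, sign kept]
  = (23 / 73)    [169 ≡ 23 mod 73]
  = (73 / 23)    [QR: 73 ≡ 1 mod 4, sign kept]
  = (4 / 23)    [73 ≡ 4 mod 23]
  = (1 / 23)    [23 ≡ 7 mod 8 ⇒ (2 / 23)^2 = +1]
  = 1    [(1 / 23) = 1]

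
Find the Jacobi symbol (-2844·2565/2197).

By multiplicativity, (-2844·2565/2197) = (-2844/2197)·(2565/2197).
First factor (-2844/2197):
Pull out -1: (-2844/2197) = (-1/2197)·(2844/2197). Since 2197 ≡ 1 (mod 4), (-1/2197) = +1. Now have (2844/2197).
Reduce the numerator: 2844 ≡ 647 (mod 2197), so (2844/2197) = (647/2197).
2197 ≡ 1 (mod 4), so quadratic reciprocity gives (647/2197) = (2197/647). Reduce: 2197 ≡ 256 (mod 647). Now have (256/647).
Factor out 2: 256 = 2^8. Since 647 ≡ 7 (mod 8), (2/647) = +1, and (2/647)^8 = +1. Now have (1/647).
(1/647) = 1. Collecting the sign factors: 1.
Second factor (2565/2197):
Reduce the numerator: 2565 ≡ 368 (mod 2197), so (2565/2197) = (368/2197).
Factor out 2: 368 = 2^4·23. Since 2197 ≡ 5 (mod 8), (2/2197) = -1, and (2/2197)^4 = +1. Now have (23/2197).
2197 ≡ 1 (mod 4), so quadratic reciprocity gives (23/2197) = (2197/23). Reduce: 2197 ≡ 12 (mod 23). Now have (12/23).
Factor out 2: 12 = 2^2·3. Since 23 ≡ 7 (mod 8), (2/23) = +1, and (2/23)^2 = +1. Now have (3/23).
Both 3 ≡ 3 and 23 ≡ 3 (mod 4), so reciprocity gives (3/23) = -(23/3). Reduce: 23 ≡ 2 (mod 3). Now have -(2/3).
Factor out 2: 2 = 2. Since 3 ≡ 3 (mod 8), (2/3) = -1. Now have (1/3).
(1/3) = 1. Collecting the sign factors: 1.
Product: (1)·(1) = 1.

1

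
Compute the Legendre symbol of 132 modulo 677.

1

Factor out 2: 132 = 2^2·33. Since 677 ≡ 5 (mod 8), (2|677) = -1, and (2|677)^2 = +1. Now have (33|677).
33 ≡ 1 (mod 4), so quadratic reciprocity gives (33|677) = (677|33). Reduce: 677 ≡ 17 (mod 33). Now have (17|33).
17 ≡ 1 (mod 4), so quadratic reciprocity gives (17|33) = (33|17). Reduce: 33 ≡ 16 (mod 17). Now have (16|17).
Factor out 2: 16 = 2^4. Since 17 ≡ 1 (mod 8), (2|17) = +1, and (2|17)^4 = +1. Now have (1|17).
(1|17) = 1. Collecting the sign factors: 1.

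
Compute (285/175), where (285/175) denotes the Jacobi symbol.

(285/175)
  = (110/175)    [285 ≡ 110 mod 175]
  = (55/175)    [175 ≡ 7 mod 8 ⇒ (2/175) = +1]
  = -(175/55)    [QR: both ≡ 3 mod 4, sign flips]
  = -(10/55)    [175 ≡ 10 mod 55]
  = -(5/55)    [55 ≡ 7 mod 8 ⇒ (2/55) = +1]
  = -(55/5)    [QR: 5 ≡ 1 mod 4, sign kept]
  = -(0/5)    [55 ≡ 0 mod 5]
  = 0    [numerator 0, gcd > 1]

0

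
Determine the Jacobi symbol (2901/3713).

(2901/3713)
  = (3713/2901)    [QR: 2901 ≡ 1 mod 4, sign kept]
  = (812/2901)    [3713 ≡ 812 mod 2901]
  = (203/2901)    [2901 ≡ 5 mod 8 ⇒ (2/2901)^2 = +1]
  = (2901/203)    [QR: 2901 ≡ 1 mod 4, sign kept]
  = (59/203)    [2901 ≡ 59 mod 203]
  = -(203/59)    [QR: both ≡ 3 mod 4, sign flips]
  = -(26/59)    [203 ≡ 26 mod 59]
  = (13/59)    [59 ≡ 3 mod 8 ⇒ (2/59) = -1]
  = (59/13)    [QR: 13 ≡ 1 mod 4, sign kept]
  = (7/13)    [59 ≡ 7 mod 13]
  = (13/7)    [QR: 13 ≡ 1 mod 4, sign kept]
  = (6/7)    [13 ≡ 6 mod 7]
  = (3/7)    [7 ≡ 7 mod 8 ⇒ (2/7) = +1]
  = -(7/3)    [QR: both ≡ 3 mod 4, sign flips]
  = -(1/3)    [7 ≡ 1 mod 3]
  = -1    [(1/3) = 1]

-1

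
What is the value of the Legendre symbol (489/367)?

(489/367)
  = (122/367)    [489 ≡ 122 mod 367]
  = (61/367)    [367 ≡ 7 mod 8 ⇒ (2/367) = +1]
  = (367/61)    [QR: 61 ≡ 1 mod 4, sign kept]
  = (1/61)    [367 ≡ 1 mod 61]
  = 1    [(1/61) = 1]

1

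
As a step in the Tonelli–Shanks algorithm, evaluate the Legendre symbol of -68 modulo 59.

Pull out -1: (-68/59) = (-1/59)·(68/59). Since 59 ≡ 3 (mod 4), (-1/59) = -1. Now have -(68/59).
Reduce the numerator: 68 ≡ 9 (mod 59), so (68/59) = (9/59).
9 ≡ 1 (mod 4), so quadratic reciprocity gives (9/59) = (59/9). Reduce: 59 ≡ 5 (mod 9). Now have -(5/9).
5 ≡ 1 (mod 4), so quadratic reciprocity gives (5/9) = (9/5). Reduce: 9 ≡ 4 (mod 5). Now have -(4/5).
Factor out 2: 4 = 2^2. Since 5 ≡ 5 (mod 8), (2/5) = -1, and (2/5)^2 = +1. Now have -(1/5).
(1/5) = 1. Collecting the sign factors: -1.

-1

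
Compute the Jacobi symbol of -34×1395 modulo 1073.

By multiplicativity, (-34·1395/1073) = (-34/1073)·(1395/1073).
First factor (-34/1073):
(-34/1073)
  = (1039/1073)    [-34 ≡ 1039 mod 1073]
  = (1073/1039)    [QR: 1073 ≡ 1 mod 4, sign kept]
  = (34/1039)    [1073 ≡ 34 mod 1039]
  = (17/1039)    [1039 ≡ 7 mod 8 ⇒ (2/1039) = +1]
  = (1039/17)    [QR: 17 ≡ 1 mod 4, sign kept]
  = (2/17)    [1039 ≡ 2 mod 17]
  = (1/17)    [17 ≡ 1 mod 8 ⇒ (2/17) = +1]
  = 1    [(1/17) = 1]
Second factor (1395/1073):
(1395/1073)
  = (322/1073)    [1395 ≡ 322 mod 1073]
  = (161/1073)    [1073 ≡ 1 mod 8 ⇒ (2/1073) = +1]
  = (1073/161)    [QR: 161 ≡ 1 mod 4, sign kept]
  = (107/161)    [1073 ≡ 107 mod 161]
  = (161/107)    [QR: 161 ≡ 1 mod 4, sign kept]
  = (54/107)    [161 ≡ 54 mod 107]
  = -(27/107)    [107 ≡ 3 mod 8 ⇒ (2/107) = -1]
  = (107/27)    [QR: both ≡ 3 mod 4, sign flips]
  = (26/27)    [107 ≡ 26 mod 27]
  = -(13/27)    [27 ≡ 3 mod 8 ⇒ (2/27) = -1]
  = -(27/13)    [QR: 13 ≡ 1 mod 4, sign kept]
  = -(1/13)    [27 ≡ 1 mod 13]
  = -1    [(1/13) = 1]
Product: (1)·(-1) = -1.

-1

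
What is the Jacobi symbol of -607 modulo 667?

1

Pull out -1: (-607/667) = (-1/667)·(607/667). Since 667 ≡ 3 (mod 4), (-1/667) = -1. Now have -(607/667).
Both 607 ≡ 3 and 667 ≡ 3 (mod 4), so reciprocity gives (607/667) = -(667/607). Reduce: 667 ≡ 60 (mod 607). Now have (60/607).
Factor out 2: 60 = 2^2·15. Since 607 ≡ 7 (mod 8), (2/607) = +1, and (2/607)^2 = +1. Now have (15/607).
Both 15 ≡ 3 and 607 ≡ 3 (mod 4), so reciprocity gives (15/607) = -(607/15). Reduce: 607 ≡ 7 (mod 15). Now have -(7/15).
Both 7 ≡ 3 and 15 ≡ 3 (mod 4), so reciprocity gives (7/15) = -(15/7). Reduce: 15 ≡ 1 (mod 7). Now have (1/7).
(1/7) = 1. Collecting the sign factors: 1.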